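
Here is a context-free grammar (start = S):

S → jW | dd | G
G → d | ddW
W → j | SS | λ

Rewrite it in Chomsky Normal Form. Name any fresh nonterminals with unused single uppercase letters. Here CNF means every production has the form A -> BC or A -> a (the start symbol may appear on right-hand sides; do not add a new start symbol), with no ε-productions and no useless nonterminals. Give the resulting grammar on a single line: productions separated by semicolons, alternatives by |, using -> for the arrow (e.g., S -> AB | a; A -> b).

Nullable: {W}; after ε-elimination: S -> G | j | dd | jW; G -> d | dd | ddW; W -> j | SS.
After unit-elimination: S -> d | j | dd | jW | ddW; G -> d | dd | ddW; W -> j | SS.
TERM: introduce A -> d, B -> j and substitute in every rule of length ≥2.
BIN: G -> AAW becomes G -> AC, C -> AW; S -> AAW becomes S -> AD, D -> AW.
Drop unreachable/unproductive: G.

S -> d | j | AA | AD | BW; A -> d; B -> j; D -> AW; W -> j | SS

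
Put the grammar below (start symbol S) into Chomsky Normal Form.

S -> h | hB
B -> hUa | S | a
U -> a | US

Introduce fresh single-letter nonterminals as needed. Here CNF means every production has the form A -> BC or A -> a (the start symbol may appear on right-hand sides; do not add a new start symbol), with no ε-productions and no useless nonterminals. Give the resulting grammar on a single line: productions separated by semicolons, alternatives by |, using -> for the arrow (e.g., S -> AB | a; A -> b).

No ε-productions.
After unit-elimination: S -> h | hB; B -> a | h | hB | hUa; U -> a | US.
TERM: introduce C -> a, A -> h and substitute in every rule of length ≥2.
BIN: B -> AUC becomes B -> AD, D -> UC.

S -> h | AB; A -> h; B -> a | h | AB | AD; C -> a; D -> UC; U -> a | US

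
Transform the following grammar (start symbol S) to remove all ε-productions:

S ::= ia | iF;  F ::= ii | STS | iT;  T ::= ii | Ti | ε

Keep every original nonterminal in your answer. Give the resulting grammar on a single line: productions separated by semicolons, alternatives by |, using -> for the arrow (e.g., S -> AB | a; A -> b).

Nullable set: {T}.
F -> STS: T nullable, giving SS | STS.
F -> iT: T nullable, giving i | iT.
Drop T -> ε.
T -> Ti: T nullable, giving Ti | i.
Unchanged (no nullable symbols): S -> iF; S -> ia; F -> ii; T -> ii.

S -> iF | ia; F -> i | SS | iT | ii | STS; T -> i | Ti | ii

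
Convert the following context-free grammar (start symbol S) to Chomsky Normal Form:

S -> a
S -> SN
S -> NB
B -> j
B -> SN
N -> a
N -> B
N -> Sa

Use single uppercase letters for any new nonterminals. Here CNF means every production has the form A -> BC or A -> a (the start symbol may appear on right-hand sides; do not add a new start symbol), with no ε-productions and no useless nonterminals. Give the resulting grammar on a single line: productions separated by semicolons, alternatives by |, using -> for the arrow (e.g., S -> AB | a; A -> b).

No ε-productions.
After unit-elimination: S -> a | NB | SN; B -> j | SN; N -> a | j | SN | Sa.
TERM: introduce A -> a and substitute in every rule of length ≥2.

S -> a | NB | SN; A -> a; B -> j | SN; N -> a | j | SA | SN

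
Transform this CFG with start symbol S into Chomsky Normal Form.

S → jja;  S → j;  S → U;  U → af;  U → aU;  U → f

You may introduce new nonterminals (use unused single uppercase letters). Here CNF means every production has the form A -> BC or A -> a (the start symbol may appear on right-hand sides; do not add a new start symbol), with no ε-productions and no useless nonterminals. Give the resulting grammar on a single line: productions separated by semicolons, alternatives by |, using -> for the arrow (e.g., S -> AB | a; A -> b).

S -> f | j | AB | AU | CD; A -> a; B -> f; C -> j; D -> CA; U -> f | AB | AU

No ε-productions.
After unit-elimination: S -> f | j | aU | af | jja; U -> f | aU | af.
TERM: introduce A -> a, B -> f, C -> j and substitute in every rule of length ≥2.
BIN: S -> CCA becomes S -> CD, D -> CA.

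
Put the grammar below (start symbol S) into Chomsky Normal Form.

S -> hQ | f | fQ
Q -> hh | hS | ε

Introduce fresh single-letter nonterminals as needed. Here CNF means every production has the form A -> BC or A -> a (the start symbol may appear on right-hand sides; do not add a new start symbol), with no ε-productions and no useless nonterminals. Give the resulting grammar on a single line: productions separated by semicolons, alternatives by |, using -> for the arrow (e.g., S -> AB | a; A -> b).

S -> f | h | AQ | BQ; A -> h; B -> f; Q -> AA | AS

Nullable: {Q}; after ε-elimination: S -> f | h | fQ | hQ; Q -> hS | hh.
No unit productions to eliminate.
TERM: introduce B -> f, A -> h and substitute in every rule of length ≥2.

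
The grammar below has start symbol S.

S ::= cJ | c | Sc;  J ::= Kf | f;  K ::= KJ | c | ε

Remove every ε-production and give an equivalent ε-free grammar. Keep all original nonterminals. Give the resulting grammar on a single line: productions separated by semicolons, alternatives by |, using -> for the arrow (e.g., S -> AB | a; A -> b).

Nullable set: {K}.
J -> Kf: K nullable, giving Kf | f.
Drop K -> ε.
K -> KJ: K nullable, giving J | KJ.
Unchanged (no nullable symbols): S -> Sc; S -> c; S -> cJ; J -> f; K -> c.

S -> c | Sc | cJ; J -> f | Kf; K -> J | c | KJ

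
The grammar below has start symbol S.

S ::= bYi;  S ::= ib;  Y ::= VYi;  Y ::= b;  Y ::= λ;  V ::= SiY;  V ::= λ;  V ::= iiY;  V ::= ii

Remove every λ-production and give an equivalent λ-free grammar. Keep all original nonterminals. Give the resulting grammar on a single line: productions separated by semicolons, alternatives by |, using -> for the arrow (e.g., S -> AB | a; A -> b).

S -> bi | ib | bYi; V -> Si | ii | SiY | iiY; Y -> b | i | Vi | Yi | VYi

Nullable set: {V, Y}.
S -> bYi: Y nullable, giving bYi | bi.
Drop V -> λ.
V -> SiY: Y nullable, giving Si | SiY.
V -> iiY: Y nullable, giving ii | iiY.
Drop Y -> λ.
Y -> VYi: V, Y nullable, giving VYi | Vi | Yi | i.
Unchanged (no nullable symbols): S -> ib; V -> ii; Y -> b.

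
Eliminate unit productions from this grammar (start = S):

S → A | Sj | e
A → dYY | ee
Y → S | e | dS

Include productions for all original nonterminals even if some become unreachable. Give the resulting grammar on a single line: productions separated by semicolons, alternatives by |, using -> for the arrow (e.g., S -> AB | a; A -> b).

S -> e | Sj | ee | dYY; A -> ee | dYY; Y -> e | Sj | dS | ee | dYY

Unit productions: S->A, Y->S.
Unit pairs (A ⇒* B via units): (S,A), (Y,A), (Y,S).
S: inherits non-unit rules of {A, S} → Sj | dYY | e | ee.
A: inherits non-unit rules of {A} → dYY | ee.
Y: inherits non-unit rules of {A, S, Y} → Sj | dS | dYY | e | ee.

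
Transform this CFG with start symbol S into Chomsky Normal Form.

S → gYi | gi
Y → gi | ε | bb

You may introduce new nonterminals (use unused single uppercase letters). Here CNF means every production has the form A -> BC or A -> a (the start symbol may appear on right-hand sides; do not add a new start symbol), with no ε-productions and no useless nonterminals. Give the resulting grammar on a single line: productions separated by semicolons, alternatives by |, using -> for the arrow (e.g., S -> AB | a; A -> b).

Nullable: {Y}; after ε-elimination: S -> gi | gYi; Y -> bb | gi.
No unit productions to eliminate.
TERM: introduce C -> b, A -> g, B -> i and substitute in every rule of length ≥2.
BIN: S -> AYB becomes S -> AD, D -> YB.

S -> AB | AD; A -> g; B -> i; C -> b; D -> YB; Y -> AB | CC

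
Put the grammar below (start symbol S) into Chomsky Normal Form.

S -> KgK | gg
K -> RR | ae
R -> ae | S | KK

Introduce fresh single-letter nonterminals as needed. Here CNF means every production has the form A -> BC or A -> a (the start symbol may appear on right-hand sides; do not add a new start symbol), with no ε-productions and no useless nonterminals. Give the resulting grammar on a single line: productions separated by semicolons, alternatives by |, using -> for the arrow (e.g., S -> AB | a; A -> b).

S -> CC | KE; A -> a; B -> e; C -> g; D -> CK; E -> CK; K -> AB | RR; R -> AB | CC | KD | KK

No ε-productions.
After unit-elimination: S -> gg | KgK; K -> RR | ae; R -> KK | ae | gg | KgK.
TERM: introduce A -> a, B -> e, C -> g and substitute in every rule of length ≥2.
BIN: R -> KCK becomes R -> KD, D -> CK; S -> KCK becomes S -> KE, E -> CK.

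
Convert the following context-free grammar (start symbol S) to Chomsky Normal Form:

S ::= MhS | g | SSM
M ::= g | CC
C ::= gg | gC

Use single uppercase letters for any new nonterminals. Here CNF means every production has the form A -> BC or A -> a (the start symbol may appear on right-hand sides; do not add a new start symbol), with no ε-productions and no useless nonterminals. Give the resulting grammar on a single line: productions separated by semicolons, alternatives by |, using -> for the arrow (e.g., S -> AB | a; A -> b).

S -> g | MD | SE; A -> g; B -> h; C -> AA | AC; D -> BS; E -> SM; M -> g | CC

No ε-productions.
No unit productions to eliminate.
TERM: introduce A -> g, B -> h and substitute in every rule of length ≥2.
BIN: S -> MBS becomes S -> MD, D -> BS; S -> SSM becomes S -> SE, E -> SM.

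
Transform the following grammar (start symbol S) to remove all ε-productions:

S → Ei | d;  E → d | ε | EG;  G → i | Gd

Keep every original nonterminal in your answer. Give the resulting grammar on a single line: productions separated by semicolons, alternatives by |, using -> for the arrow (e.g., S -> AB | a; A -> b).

S -> d | i | Ei; E -> G | d | EG; G -> i | Gd

Nullable set: {E}.
S -> Ei: E nullable, giving Ei | i.
Drop E -> ε.
E -> EG: E nullable, giving EG | G.
Unchanged (no nullable symbols): S -> d; E -> d; G -> Gd; G -> i.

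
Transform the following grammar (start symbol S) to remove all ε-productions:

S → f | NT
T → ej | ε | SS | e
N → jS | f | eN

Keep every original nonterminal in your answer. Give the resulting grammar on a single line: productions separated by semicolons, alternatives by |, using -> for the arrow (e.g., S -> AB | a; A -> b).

Nullable set: {T}.
S -> NT: T nullable, giving N | NT.
Drop T -> ε.
Unchanged (no nullable symbols): S -> f; N -> eN; N -> f; N -> jS; T -> SS; T -> e; T -> ej.

S -> N | f | NT; N -> f | eN | jS; T -> e | SS | ej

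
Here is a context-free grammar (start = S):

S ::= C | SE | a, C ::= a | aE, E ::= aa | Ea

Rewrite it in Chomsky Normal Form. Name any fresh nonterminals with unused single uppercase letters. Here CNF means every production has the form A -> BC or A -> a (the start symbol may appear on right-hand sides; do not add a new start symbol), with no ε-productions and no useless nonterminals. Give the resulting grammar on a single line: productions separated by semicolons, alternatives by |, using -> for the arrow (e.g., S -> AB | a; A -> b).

S -> a | AE | SE; A -> a; E -> AA | EA

No ε-productions.
After unit-elimination: S -> a | SE | aE; C -> a | aE; E -> Ea | aa.
TERM: introduce A -> a and substitute in every rule of length ≥2.
Drop unreachable/unproductive: C.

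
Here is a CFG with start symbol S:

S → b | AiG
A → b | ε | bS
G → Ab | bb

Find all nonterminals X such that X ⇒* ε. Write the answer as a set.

{A}

Directly nullable (have an ε-rule): {A}.
Not nullable: G, S — each has a terminal in every rule's right-hand side or depends on a non-nullable symbol.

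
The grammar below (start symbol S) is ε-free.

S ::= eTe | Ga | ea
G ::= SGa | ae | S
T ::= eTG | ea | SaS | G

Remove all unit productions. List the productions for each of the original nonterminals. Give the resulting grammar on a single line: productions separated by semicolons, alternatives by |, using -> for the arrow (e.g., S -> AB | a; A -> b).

S -> Ga | ea | eTe; G -> Ga | ae | ea | SGa | eTe; T -> Ga | ae | ea | SGa | SaS | eTG | eTe

Unit productions: G->S, T->G.
Unit pairs (A ⇒* B via units): (G,S), (T,G), (T,S).
S: inherits non-unit rules of {S} → Ga | eTe | ea.
G: inherits non-unit rules of {G, S} → Ga | SGa | ae | eTe | ea.
T: inherits non-unit rules of {G, S, T} → Ga | SGa | SaS | ae | eTG | eTe | ea.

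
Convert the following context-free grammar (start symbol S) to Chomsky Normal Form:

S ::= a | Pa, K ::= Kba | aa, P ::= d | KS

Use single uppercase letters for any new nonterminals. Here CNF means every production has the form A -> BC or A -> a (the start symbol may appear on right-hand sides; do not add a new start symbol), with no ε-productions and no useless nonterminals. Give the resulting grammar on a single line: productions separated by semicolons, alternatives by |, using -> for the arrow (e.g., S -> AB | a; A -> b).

S -> a | PB; A -> b; B -> a; C -> AB; K -> BB | KC; P -> d | KS

No ε-productions.
No unit productions to eliminate.
TERM: introduce B -> a, A -> b and substitute in every rule of length ≥2.
BIN: K -> KAB becomes K -> KC, C -> AB.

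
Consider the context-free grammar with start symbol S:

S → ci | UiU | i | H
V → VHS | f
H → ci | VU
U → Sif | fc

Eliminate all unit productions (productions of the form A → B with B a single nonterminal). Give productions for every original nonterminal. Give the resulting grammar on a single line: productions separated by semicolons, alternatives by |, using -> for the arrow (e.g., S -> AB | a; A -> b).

Unit productions: S->H.
Unit pairs (A ⇒* B via units): (S,H).
S: inherits non-unit rules of {H, S} → UiU | VU | ci | i.
H: inherits non-unit rules of {H} → VU | ci.
U: inherits non-unit rules of {U} → Sif | fc.
V: inherits non-unit rules of {V} → VHS | f.

S -> i | VU | ci | UiU; H -> VU | ci; U -> fc | Sif; V -> f | VHS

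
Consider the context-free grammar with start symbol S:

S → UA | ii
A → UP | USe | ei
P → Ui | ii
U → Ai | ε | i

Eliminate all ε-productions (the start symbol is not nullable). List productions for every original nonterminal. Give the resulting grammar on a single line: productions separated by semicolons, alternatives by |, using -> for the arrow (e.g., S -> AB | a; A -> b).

S -> A | UA | ii; A -> P | Se | UP | ei | USe; P -> i | Ui | ii; U -> i | Ai

Nullable set: {U}.
S -> UA: U nullable, giving A | UA.
A -> UP: U nullable, giving P | UP.
A -> USe: U nullable, giving Se | USe.
P -> Ui: U nullable, giving Ui | i.
Drop U -> ε.
Unchanged (no nullable symbols): S -> ii; A -> ei; P -> ii; U -> Ai; U -> i.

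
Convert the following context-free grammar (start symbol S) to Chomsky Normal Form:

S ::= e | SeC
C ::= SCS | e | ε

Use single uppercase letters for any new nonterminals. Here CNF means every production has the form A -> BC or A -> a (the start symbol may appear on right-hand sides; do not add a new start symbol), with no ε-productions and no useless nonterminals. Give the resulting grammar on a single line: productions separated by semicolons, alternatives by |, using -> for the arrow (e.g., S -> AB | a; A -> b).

S -> e | SA | SD; A -> e; B -> CS; C -> e | SB | SS; D -> AC

Nullable: {C}; after ε-elimination: S -> e | Se | SeC; C -> e | SS | SCS.
No unit productions to eliminate.
TERM: introduce A -> e and substitute in every rule of length ≥2.
BIN: C -> SCS becomes C -> SB, B -> CS; S -> SAC becomes S -> SD, D -> AC.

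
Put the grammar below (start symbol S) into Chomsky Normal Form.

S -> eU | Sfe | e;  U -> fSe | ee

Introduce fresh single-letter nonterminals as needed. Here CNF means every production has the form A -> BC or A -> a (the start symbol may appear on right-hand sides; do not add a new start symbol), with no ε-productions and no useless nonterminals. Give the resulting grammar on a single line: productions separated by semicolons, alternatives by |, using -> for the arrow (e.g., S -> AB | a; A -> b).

S -> e | BU | SC; A -> f; B -> e; C -> AB; D -> SB; U -> AD | BB

No ε-productions.
No unit productions to eliminate.
TERM: introduce B -> e, A -> f and substitute in every rule of length ≥2.
BIN: S -> SAB becomes S -> SC, C -> AB; U -> ASB becomes U -> AD, D -> SB.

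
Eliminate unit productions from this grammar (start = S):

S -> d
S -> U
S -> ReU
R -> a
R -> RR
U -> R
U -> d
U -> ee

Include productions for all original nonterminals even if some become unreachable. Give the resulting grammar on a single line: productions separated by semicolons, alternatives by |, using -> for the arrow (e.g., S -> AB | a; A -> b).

Unit productions: S->U, U->R.
Unit pairs (A ⇒* B via units): (S,R), (S,U), (U,R).
S: inherits non-unit rules of {R, S, U} → RR | ReU | a | d | ee.
R: inherits non-unit rules of {R} → RR | a.
U: inherits non-unit rules of {R, U} → RR | a | d | ee.

S -> a | d | RR | ee | ReU; R -> a | RR; U -> a | d | RR | ee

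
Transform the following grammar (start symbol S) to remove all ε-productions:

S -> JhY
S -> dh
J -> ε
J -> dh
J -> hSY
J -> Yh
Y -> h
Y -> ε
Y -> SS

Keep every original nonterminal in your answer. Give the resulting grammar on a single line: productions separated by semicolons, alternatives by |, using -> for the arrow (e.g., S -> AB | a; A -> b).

S -> h | Jh | dh | hY | JhY; J -> h | Yh | dh | hS | hSY; Y -> h | SS

Nullable set: {J, Y}.
S -> JhY: J, Y nullable, giving Jh | JhY | h | hY.
Drop J -> ε.
J -> Yh: Y nullable, giving Yh | h.
J -> hSY: Y nullable, giving hS | hSY.
Drop Y -> ε.
Unchanged (no nullable symbols): S -> dh; J -> dh; Y -> SS; Y -> h.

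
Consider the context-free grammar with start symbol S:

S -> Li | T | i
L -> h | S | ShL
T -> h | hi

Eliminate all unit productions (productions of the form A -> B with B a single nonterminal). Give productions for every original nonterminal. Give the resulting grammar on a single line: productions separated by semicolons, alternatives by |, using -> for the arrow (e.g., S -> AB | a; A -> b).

Unit productions: L->S, S->T.
Unit pairs (A ⇒* B via units): (L,S), (L,T), (S,T).
S: inherits non-unit rules of {S, T} → Li | h | hi | i.
L: inherits non-unit rules of {L, S, T} → Li | ShL | h | hi | i.
T: inherits non-unit rules of {T} → h | hi.

S -> h | i | Li | hi; L -> h | i | Li | hi | ShL; T -> h | hi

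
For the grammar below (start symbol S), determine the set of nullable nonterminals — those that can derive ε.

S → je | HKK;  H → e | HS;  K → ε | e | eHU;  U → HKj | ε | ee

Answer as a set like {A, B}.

{K, U}

Directly nullable (have an ε-rule): {K, U}.
Not nullable: H, S — each has a terminal in every rule's right-hand side or depends on a non-nullable symbol.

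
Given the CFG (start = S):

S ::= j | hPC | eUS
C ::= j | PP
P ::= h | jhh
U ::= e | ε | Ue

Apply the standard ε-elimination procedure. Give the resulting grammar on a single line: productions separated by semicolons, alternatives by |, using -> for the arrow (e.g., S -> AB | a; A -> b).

Nullable set: {U}.
S -> eUS: U nullable, giving eS | eUS.
Drop U -> ε.
U -> Ue: U nullable, giving Ue | e.
Unchanged (no nullable symbols): S -> hPC; S -> j; C -> PP; C -> j; P -> h; P -> jhh; U -> e.

S -> j | eS | eUS | hPC; C -> j | PP; P -> h | jhh; U -> e | Ue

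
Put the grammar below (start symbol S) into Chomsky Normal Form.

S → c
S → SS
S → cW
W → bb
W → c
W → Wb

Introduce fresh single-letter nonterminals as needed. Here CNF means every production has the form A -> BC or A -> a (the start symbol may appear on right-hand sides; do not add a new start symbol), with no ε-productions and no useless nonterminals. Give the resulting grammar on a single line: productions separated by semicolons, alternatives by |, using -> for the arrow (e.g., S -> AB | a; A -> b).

No ε-productions.
No unit productions to eliminate.
TERM: introduce B -> b, A -> c and substitute in every rule of length ≥2.

S -> c | AW | SS; A -> c; B -> b; W -> c | BB | WB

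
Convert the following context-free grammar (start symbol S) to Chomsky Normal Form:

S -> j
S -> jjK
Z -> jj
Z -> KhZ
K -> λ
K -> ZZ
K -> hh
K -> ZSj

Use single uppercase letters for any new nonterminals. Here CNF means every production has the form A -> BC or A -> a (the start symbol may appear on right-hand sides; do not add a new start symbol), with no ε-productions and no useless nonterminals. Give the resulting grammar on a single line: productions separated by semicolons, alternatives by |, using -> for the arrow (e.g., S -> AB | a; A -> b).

S -> j | AA | AD; A -> j; B -> h; C -> SA; D -> AK; E -> BZ; K -> BB | ZC | ZZ; Z -> AA | BZ | KE

Nullable: {K}; after ε-elimination: S -> j | jj | jjK; K -> ZZ | hh | ZSj; Z -> hZ | jj | KhZ.
No unit productions to eliminate.
TERM: introduce B -> h, A -> j and substitute in every rule of length ≥2.
BIN: K -> ZSA becomes K -> ZC, C -> SA; S -> AAK becomes S -> AD, D -> AK; Z -> KBZ becomes Z -> KE, E -> BZ.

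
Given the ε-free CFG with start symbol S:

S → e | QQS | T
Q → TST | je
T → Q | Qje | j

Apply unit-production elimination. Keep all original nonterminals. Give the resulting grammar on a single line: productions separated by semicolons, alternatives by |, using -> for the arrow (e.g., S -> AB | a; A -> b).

S -> e | j | je | QQS | Qje | TST; Q -> je | TST; T -> j | je | Qje | TST

Unit productions: S->T, T->Q.
Unit pairs (A ⇒* B via units): (S,Q), (S,T), (T,Q).
S: inherits non-unit rules of {Q, S, T} → QQS | Qje | TST | e | j | je.
Q: inherits non-unit rules of {Q} → TST | je.
T: inherits non-unit rules of {Q, T} → Qje | TST | j | je.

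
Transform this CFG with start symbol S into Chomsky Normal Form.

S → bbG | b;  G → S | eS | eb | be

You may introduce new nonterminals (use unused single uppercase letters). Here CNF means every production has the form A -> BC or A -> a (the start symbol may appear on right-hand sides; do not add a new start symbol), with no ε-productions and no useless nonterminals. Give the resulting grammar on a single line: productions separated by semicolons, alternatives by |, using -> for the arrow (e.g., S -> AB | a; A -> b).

No ε-productions.
After unit-elimination: S -> b | bbG; G -> b | be | eS | eb | bbG.
TERM: introduce A -> b, B -> e and substitute in every rule of length ≥2.
BIN: G -> AAG becomes G -> AC, C -> AG; S -> AAG becomes S -> AD, D -> AG.

S -> b | AD; A -> b; B -> e; C -> AG; D -> AG; G -> b | AB | AC | BA | BS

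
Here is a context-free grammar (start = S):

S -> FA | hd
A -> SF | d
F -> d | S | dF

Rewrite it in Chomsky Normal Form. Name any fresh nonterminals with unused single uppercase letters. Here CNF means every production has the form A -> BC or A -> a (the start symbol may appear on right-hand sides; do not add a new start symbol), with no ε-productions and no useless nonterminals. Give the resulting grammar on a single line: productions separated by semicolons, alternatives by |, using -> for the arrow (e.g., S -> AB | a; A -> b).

S -> CB | FA; A -> d | SF; B -> d; C -> h; F -> d | BF | CB | FA

No ε-productions.
After unit-elimination: S -> FA | hd; A -> d | SF; F -> d | FA | dF | hd.
TERM: introduce B -> d, C -> h and substitute in every rule of length ≥2.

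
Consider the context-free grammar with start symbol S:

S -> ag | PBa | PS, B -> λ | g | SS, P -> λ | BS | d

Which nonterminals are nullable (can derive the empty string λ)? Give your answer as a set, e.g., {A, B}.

{B, P}

Directly nullable (have an ε-rule): {B, P}.
Not nullable: S — each has a terminal in every rule's right-hand side or depends on a non-nullable symbol.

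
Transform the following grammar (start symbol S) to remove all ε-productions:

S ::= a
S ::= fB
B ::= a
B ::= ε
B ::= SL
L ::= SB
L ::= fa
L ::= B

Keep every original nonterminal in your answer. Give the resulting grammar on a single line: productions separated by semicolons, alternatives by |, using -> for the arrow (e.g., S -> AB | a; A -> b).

Nullable set: {B, L}.
S -> fB: B nullable, giving f | fB.
Drop B -> ε.
B -> SL: L nullable, giving S | SL.
L -> B: B nullable, giving B.
L -> SB: B nullable, giving S | SB.
Unchanged (no nullable symbols): S -> a; B -> a; L -> fa.

S -> a | f | fB; B -> S | a | SL; L -> B | S | SB | fa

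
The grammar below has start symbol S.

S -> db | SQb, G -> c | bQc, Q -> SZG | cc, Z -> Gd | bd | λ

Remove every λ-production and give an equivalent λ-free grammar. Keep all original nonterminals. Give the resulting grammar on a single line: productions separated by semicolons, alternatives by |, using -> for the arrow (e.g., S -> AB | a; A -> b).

S -> db | SQb; G -> c | bQc; Q -> SG | cc | SZG; Z -> Gd | bd

Nullable set: {Z}.
Q -> SZG: Z nullable, giving SG | SZG.
Drop Z -> λ.
Unchanged (no nullable symbols): S -> SQb; S -> db; G -> bQc; G -> c; Q -> cc; Z -> Gd; Z -> bd.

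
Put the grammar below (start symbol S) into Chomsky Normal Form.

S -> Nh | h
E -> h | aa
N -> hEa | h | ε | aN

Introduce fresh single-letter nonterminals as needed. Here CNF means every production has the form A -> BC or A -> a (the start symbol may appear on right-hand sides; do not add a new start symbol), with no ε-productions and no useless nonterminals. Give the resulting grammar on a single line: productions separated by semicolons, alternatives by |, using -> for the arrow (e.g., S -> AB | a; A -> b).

S -> h | NB; A -> a; B -> h; C -> EA; E -> h | AA; N -> a | h | AN | BC

Nullable: {N}; after ε-elimination: S -> h | Nh; E -> h | aa; N -> a | h | aN | hEa.
No unit productions to eliminate.
TERM: introduce A -> a, B -> h and substitute in every rule of length ≥2.
BIN: N -> BEA becomes N -> BC, C -> EA.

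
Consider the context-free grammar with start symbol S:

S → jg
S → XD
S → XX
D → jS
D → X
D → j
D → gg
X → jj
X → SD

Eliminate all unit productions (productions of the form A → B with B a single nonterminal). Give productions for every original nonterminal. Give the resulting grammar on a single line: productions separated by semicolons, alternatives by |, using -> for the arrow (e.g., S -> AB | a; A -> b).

Unit productions: D->X.
Unit pairs (A ⇒* B via units): (D,X).
S: inherits non-unit rules of {S} → XD | XX | jg.
D: inherits non-unit rules of {D, X} → SD | gg | j | jS | jj.
X: inherits non-unit rules of {X} → SD | jj.

S -> XD | XX | jg; D -> j | SD | gg | jS | jj; X -> SD | jj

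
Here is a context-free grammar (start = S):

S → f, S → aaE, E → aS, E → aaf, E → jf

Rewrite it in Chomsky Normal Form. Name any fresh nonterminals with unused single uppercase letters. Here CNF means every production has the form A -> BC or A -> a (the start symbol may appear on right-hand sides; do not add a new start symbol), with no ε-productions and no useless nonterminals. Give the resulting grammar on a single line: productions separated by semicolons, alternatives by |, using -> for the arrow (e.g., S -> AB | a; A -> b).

No ε-productions.
No unit productions to eliminate.
TERM: introduce A -> a, B -> f, C -> j and substitute in every rule of length ≥2.
BIN: E -> AAB becomes E -> AD, D -> AB; S -> AAE becomes S -> AF, F -> AE.

S -> f | AF; A -> a; B -> f; C -> j; D -> AB; E -> AD | AS | CB; F -> AE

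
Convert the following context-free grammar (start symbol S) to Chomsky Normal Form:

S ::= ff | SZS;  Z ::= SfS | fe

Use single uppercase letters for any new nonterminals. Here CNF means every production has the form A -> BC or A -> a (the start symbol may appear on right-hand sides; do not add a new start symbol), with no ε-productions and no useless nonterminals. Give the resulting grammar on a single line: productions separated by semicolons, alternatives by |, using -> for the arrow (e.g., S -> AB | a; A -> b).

S -> AA | SC; A -> f; B -> e; C -> ZS; D -> AS; Z -> AB | SD

No ε-productions.
No unit productions to eliminate.
TERM: introduce B -> e, A -> f and substitute in every rule of length ≥2.
BIN: S -> SZS becomes S -> SC, C -> ZS; Z -> SAS becomes Z -> SD, D -> AS.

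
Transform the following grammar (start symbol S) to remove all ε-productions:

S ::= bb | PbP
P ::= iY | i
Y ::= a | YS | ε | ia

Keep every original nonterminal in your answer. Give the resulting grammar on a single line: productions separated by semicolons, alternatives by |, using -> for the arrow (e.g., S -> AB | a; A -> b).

Nullable set: {Y}.
P -> iY: Y nullable, giving i | iY.
Drop Y -> ε.
Y -> YS: Y nullable, giving S | YS.
Unchanged (no nullable symbols): S -> PbP; S -> bb; P -> i; Y -> a; Y -> ia.

S -> bb | PbP; P -> i | iY; Y -> S | a | YS | ia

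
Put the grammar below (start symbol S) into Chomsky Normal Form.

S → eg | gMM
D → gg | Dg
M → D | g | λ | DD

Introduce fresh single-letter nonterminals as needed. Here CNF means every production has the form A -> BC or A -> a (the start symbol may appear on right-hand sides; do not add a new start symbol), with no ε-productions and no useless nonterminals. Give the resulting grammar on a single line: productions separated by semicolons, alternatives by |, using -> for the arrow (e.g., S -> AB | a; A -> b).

Nullable: {M}; after ε-elimination: S -> g | eg | gM | gMM; D -> Dg | gg; M -> D | g | DD.
After unit-elimination: S -> g | eg | gM | gMM; D -> Dg | gg; M -> g | DD | Dg | gg.
TERM: introduce B -> e, A -> g and substitute in every rule of length ≥2.
BIN: S -> AMM becomes S -> AC, C -> MM.

S -> g | AC | AM | BA; A -> g; B -> e; C -> MM; D -> AA | DA; M -> g | AA | DA | DD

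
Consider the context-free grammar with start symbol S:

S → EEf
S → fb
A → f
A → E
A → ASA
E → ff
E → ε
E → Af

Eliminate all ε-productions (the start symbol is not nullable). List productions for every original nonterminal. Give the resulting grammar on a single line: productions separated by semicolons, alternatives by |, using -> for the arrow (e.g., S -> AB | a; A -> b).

Nullable set: {A, E}.
S -> EEf: E, E nullable, giving EEf | Ef | f.
A -> ASA: A, A nullable, giving AS | ASA | S | SA.
A -> E: E nullable, giving E.
Drop E -> ε.
E -> Af: A nullable, giving Af | f.
Unchanged (no nullable symbols): S -> fb; A -> f; E -> ff.

S -> f | Ef | fb | EEf; A -> E | S | f | AS | SA | ASA; E -> f | Af | ff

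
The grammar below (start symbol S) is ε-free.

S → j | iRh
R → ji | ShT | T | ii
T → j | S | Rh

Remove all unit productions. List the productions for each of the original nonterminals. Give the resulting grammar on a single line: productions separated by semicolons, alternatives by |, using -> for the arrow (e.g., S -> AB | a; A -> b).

Unit productions: R->T, T->S.
Unit pairs (A ⇒* B via units): (R,S), (R,T), (T,S).
S: inherits non-unit rules of {S} → iRh | j.
R: inherits non-unit rules of {R, S, T} → Rh | ShT | iRh | ii | j | ji.
T: inherits non-unit rules of {S, T} → Rh | iRh | j.

S -> j | iRh; R -> j | Rh | ii | ji | ShT | iRh; T -> j | Rh | iRh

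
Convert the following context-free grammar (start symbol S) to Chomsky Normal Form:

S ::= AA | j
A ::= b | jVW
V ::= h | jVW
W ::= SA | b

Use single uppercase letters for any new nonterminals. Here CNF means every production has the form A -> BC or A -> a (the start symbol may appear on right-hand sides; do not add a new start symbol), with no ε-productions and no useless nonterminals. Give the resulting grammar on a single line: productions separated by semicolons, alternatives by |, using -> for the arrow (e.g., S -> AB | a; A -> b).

No ε-productions.
No unit productions to eliminate.
TERM: introduce B -> j and substitute in every rule of length ≥2.
BIN: A -> BVW becomes A -> BC, C -> VW; V -> BVW becomes V -> BD, D -> VW.

S -> j | AA; A -> b | BC; B -> j; C -> VW; D -> VW; V -> h | BD; W -> b | SA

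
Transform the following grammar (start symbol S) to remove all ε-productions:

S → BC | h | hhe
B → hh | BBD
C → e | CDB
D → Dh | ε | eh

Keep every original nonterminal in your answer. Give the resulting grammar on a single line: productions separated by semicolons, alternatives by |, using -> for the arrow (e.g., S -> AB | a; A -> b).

S -> h | BC | hhe; B -> BB | hh | BBD; C -> e | CB | CDB; D -> h | Dh | eh

Nullable set: {D}.
B -> BBD: D nullable, giving BB | BBD.
C -> CDB: D nullable, giving CB | CDB.
Drop D -> ε.
D -> Dh: D nullable, giving Dh | h.
Unchanged (no nullable symbols): S -> BC; S -> h; S -> hhe; B -> hh; C -> e; D -> eh.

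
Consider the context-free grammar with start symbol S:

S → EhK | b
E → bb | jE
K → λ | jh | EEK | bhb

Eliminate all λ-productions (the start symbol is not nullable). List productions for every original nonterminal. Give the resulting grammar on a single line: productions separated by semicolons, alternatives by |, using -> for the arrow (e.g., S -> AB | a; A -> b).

S -> b | Eh | EhK; E -> bb | jE; K -> EE | jh | EEK | bhb

Nullable set: {K}.
S -> EhK: K nullable, giving Eh | EhK.
Drop K -> λ.
K -> EEK: K nullable, giving EE | EEK.
Unchanged (no nullable symbols): S -> b; E -> bb; E -> jE; K -> bhb; K -> jh.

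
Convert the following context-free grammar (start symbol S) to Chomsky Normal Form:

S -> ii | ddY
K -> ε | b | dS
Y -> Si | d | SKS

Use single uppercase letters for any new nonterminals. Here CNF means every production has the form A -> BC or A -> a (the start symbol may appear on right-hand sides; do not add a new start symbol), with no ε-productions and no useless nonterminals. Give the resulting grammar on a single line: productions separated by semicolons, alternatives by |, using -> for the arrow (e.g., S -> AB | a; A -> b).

Nullable: {K}; after ε-elimination: S -> ii | ddY; K -> b | dS; Y -> d | SS | Si | SKS.
No unit productions to eliminate.
TERM: introduce A -> d, B -> i and substitute in every rule of length ≥2.
BIN: S -> AAY becomes S -> AC, C -> AY; Y -> SKS becomes Y -> SD, D -> KS.

S -> AC | BB; A -> d; B -> i; C -> AY; D -> KS; K -> b | AS; Y -> d | SB | SD | SS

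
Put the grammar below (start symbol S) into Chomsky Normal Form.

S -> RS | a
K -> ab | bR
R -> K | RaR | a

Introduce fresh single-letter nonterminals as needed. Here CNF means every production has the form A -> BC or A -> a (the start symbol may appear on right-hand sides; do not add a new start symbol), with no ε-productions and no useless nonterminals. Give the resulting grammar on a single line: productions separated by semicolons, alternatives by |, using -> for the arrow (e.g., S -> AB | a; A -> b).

No ε-productions.
After unit-elimination: S -> a | RS; K -> ab | bR; R -> a | ab | bR | RaR.
TERM: introduce A -> a, B -> b and substitute in every rule of length ≥2.
BIN: R -> RAR becomes R -> RC, C -> AR.
Drop unreachable/unproductive: K.

S -> a | RS; A -> a; B -> b; C -> AR; R -> a | AB | BR | RC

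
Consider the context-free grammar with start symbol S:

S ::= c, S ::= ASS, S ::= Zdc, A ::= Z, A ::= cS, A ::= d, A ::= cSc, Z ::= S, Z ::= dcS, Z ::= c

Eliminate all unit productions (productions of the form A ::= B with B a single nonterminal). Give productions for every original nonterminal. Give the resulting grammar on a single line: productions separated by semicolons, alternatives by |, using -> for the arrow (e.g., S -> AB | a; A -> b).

S -> c | ASS | Zdc; A -> c | d | cS | ASS | Zdc | cSc | dcS; Z -> c | ASS | Zdc | dcS

Unit productions: A->Z, Z->S.
Unit pairs (A ⇒* B via units): (A,S), (A,Z), (Z,S).
S: inherits non-unit rules of {S} → ASS | Zdc | c.
A: inherits non-unit rules of {A, S, Z} → ASS | Zdc | c | cS | cSc | d | dcS.
Z: inherits non-unit rules of {S, Z} → ASS | Zdc | c | dcS.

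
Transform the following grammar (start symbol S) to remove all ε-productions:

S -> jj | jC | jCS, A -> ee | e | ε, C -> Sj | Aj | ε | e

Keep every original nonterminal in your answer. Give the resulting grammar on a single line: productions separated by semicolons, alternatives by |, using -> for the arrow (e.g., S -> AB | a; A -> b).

S -> j | jC | jS | jj | jCS; A -> e | ee; C -> e | j | Aj | Sj

Nullable set: {A, C}.
S -> jC: C nullable, giving j | jC.
S -> jCS: C nullable, giving jCS | jS.
Drop A -> ε.
Drop C -> ε.
C -> Aj: A nullable, giving Aj | j.
Unchanged (no nullable symbols): S -> jj; A -> e; A -> ee; C -> Sj; C -> e.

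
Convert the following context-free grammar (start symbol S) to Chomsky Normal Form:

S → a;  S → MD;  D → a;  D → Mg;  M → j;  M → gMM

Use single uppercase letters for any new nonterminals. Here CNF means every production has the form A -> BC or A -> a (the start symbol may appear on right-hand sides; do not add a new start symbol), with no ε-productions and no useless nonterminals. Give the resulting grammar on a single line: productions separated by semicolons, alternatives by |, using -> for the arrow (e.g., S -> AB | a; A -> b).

No ε-productions.
No unit productions to eliminate.
TERM: introduce A -> g and substitute in every rule of length ≥2.
BIN: M -> AMM becomes M -> AB, B -> MM.

S -> a | MD; A -> g; B -> MM; D -> a | MA; M -> j | AB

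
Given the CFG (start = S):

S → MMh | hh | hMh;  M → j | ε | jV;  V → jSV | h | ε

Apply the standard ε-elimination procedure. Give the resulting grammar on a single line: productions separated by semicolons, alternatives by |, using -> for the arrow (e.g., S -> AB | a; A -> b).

S -> h | Mh | hh | MMh | hMh; M -> j | jV; V -> h | jS | jSV

Nullable set: {M, V}.
S -> MMh: M, M nullable, giving MMh | Mh | h.
S -> hMh: M nullable, giving hMh | hh.
Drop M -> ε.
M -> jV: V nullable, giving j | jV.
Drop V -> ε.
V -> jSV: V nullable, giving jS | jSV.
Unchanged (no nullable symbols): S -> hh; M -> j; V -> h.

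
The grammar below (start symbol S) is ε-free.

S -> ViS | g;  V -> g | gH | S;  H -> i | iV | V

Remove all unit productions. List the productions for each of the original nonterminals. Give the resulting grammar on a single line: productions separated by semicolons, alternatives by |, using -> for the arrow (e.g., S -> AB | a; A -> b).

S -> g | ViS; H -> g | i | gH | iV | ViS; V -> g | gH | ViS

Unit productions: H->V, V->S.
Unit pairs (A ⇒* B via units): (H,S), (H,V), (V,S).
S: inherits non-unit rules of {S} → ViS | g.
H: inherits non-unit rules of {H, S, V} → ViS | g | gH | i | iV.
V: inherits non-unit rules of {S, V} → ViS | g | gH.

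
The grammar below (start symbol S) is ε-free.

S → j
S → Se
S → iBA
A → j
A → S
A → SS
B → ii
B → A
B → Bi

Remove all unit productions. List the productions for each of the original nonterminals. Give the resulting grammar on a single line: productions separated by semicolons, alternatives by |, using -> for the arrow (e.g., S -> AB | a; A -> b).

Unit productions: A->S, B->A.
Unit pairs (A ⇒* B via units): (A,S), (B,A), (B,S).
S: inherits non-unit rules of {S} → Se | iBA | j.
A: inherits non-unit rules of {A, S} → SS | Se | iBA | j.
B: inherits non-unit rules of {A, B, S} → Bi | SS | Se | iBA | ii | j.

S -> j | Se | iBA; A -> j | SS | Se | iBA; B -> j | Bi | SS | Se | ii | iBA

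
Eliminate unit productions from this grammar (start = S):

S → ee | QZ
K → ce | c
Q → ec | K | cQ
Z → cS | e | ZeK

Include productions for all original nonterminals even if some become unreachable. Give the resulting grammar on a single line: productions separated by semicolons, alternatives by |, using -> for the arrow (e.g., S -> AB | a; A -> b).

Unit productions: Q->K.
Unit pairs (A ⇒* B via units): (Q,K).
S: inherits non-unit rules of {S} → QZ | ee.
K: inherits non-unit rules of {K} → c | ce.
Q: inherits non-unit rules of {K, Q} → c | cQ | ce | ec.
Z: inherits non-unit rules of {Z} → ZeK | cS | e.

S -> QZ | ee; K -> c | ce; Q -> c | cQ | ce | ec; Z -> e | cS | ZeK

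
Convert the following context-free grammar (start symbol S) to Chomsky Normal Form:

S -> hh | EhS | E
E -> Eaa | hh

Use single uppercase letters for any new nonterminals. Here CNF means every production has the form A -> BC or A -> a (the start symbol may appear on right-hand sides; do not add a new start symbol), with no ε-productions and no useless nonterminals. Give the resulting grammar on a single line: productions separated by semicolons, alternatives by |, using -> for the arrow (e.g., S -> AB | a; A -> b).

No ε-productions.
After unit-elimination: S -> hh | Eaa | EhS; E -> hh | Eaa.
TERM: introduce A -> a, B -> h and substitute in every rule of length ≥2.
BIN: E -> EAA becomes E -> EC, C -> AA; S -> EAA becomes S -> ED, D -> AA; S -> EBS becomes S -> EF, F -> BS.

S -> BB | ED | EF; A -> a; B -> h; C -> AA; D -> AA; E -> BB | EC; F -> BS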